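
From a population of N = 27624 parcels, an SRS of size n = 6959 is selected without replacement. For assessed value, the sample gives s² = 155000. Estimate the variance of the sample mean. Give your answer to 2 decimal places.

Under SRS without replacement, Var(ȳ) = (1 − f)·s²/n with f = n/N = 6959/27624 = 0.25191862.
Var(ȳ) = (1 − 0.25191862)·155000/6959 = 0.74808138·22.273315 = 16.662252.

16.66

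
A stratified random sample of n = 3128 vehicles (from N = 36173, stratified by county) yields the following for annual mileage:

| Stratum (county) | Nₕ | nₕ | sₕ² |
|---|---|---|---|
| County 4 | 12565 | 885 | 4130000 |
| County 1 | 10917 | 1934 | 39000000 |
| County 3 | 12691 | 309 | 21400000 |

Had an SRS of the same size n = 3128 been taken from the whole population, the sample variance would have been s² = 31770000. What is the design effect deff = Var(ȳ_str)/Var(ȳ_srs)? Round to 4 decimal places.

1.1157

Var(ȳ_str) = Σ Wₕ²(1−fₕ)sₕ²/nₕ with Wₕ = Nₕ/36173:
  County 4: (12565/36173)²·(1−885/12565)·4130000/885 = 523.41126
  County 1: (10917/36173)²·(1−1934/10917)·39000000/1934 = 1511.3456
  County 3: (12691/36173)²·(1−309/12691)·21400000/309 = 8317.1183
  → Var(ȳ_str) = 10351.875.
Var(ȳ_srs) = (1 − 3128/36173)·31770000/3128 = 9278.3702.
deff = 10351.875 / 9278.3702 = 1.1157.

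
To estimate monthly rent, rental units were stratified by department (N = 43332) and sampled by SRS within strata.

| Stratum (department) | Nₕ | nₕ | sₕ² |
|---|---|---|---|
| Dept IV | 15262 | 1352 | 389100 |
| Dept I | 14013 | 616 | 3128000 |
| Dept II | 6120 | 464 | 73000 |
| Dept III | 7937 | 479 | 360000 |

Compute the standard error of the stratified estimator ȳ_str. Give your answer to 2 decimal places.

23.81

Var(ȳ_str) = Σₕ Wₕ²(1 − fₕ)sₕ²/nₕ with Wₕ = Nₕ/N, N = 43332.
Dept IV: Wₕ = 0.35221084; term = 0.35221084²·(1 − 0.08858603)·389100/1352 = 32.539108.
Dept I: Wₕ = 0.32338687; term = 0.32338687²·(1 − 0.04395918)·3128000/616 = 507.70009.
Dept II: Wₕ = 0.14123511; term = 0.14123511²·(1 − 0.07581699)·73000/464 = 2.9003355.
Dept III: Wₕ = 0.18316717; term = 0.18316717²·(1 − 0.06035026)·360000/479 = 23.693449.
Sum = 566.83298.
SE = √(566.83298) = 23.81.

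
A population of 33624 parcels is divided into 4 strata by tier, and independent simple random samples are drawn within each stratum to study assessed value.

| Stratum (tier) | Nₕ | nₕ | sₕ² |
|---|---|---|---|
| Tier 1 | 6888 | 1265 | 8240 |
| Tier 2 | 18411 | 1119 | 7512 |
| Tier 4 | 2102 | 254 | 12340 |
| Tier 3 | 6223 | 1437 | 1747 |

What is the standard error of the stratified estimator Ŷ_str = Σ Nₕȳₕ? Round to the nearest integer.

51132

Var(Ŷ_str) = Σₕ Nₕ²(1 − fₕ)sₕ²/nₕ.
Tier 1: 6888²·(1 − 1265/6888)·8240/1265 = 2.5228876 × 10^8.
Tier 2: 18411²·(1 − 1119/18411)·7512/1119 = 2.1372144 × 10^9.
Tier 4: 2102²·(1 − 254/2102)·12340/254 = 1.8871922 × 10^8.
Tier 3: 6223²·(1 − 1437/6223)·1747/1437 = 3.6208341 × 10^7.
Sum = 2.6144307 × 10^9.
SE = √(2.6144307 × 10^9) = 51132.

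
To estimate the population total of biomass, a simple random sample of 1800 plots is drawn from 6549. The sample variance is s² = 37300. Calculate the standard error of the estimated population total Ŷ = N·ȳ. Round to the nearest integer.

Var(Ŷ) = N²·Var(ȳ) = N²·(1 − n/N)·s²/n.
f = 1800/6549 = 0.27485112; Var(ȳ) = 0.72514888·37300/1800 = 15.026696.
Var(Ŷ) = 6549² · 15.026696 = 6.4448599 × 10^8.
SE(Ŷ) = √(6.4448599 × 10^8) = 25387.

25387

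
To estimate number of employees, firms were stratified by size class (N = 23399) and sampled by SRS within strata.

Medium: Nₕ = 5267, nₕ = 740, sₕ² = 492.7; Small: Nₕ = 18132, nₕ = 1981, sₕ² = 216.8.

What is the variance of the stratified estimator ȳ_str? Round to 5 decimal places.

Var(ȳ_str) = Σₕ Wₕ²(1 − fₕ)sₕ²/nₕ with Wₕ = Nₕ/N, N = 23399.
Medium: Wₕ = 0.22509509; term = 0.22509509²·(1 − 0.14049744)·492.7/740 = 0.028995464.
Small: Wₕ = 0.77490491; term = 0.77490491²·(1 − 0.10925436)·216.8/1981 = 0.058536309.
Sum = 0.087531773.

0.08753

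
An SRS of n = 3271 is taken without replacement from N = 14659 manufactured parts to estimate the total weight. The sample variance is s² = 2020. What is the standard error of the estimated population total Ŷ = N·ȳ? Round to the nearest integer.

10153

Var(Ŷ) = N²·Var(ȳ) = N²·(1 − n/N)·s²/n.
f = 3271/14659 = 0.22313937; Var(ȳ) = 0.77686063·2020/3271 = 0.47974885.
Var(Ŷ) = 14659² · 0.47974885 = 1.0309145 × 10^8.
SE(Ŷ) = √(1.0309145 × 10^8) = 10153.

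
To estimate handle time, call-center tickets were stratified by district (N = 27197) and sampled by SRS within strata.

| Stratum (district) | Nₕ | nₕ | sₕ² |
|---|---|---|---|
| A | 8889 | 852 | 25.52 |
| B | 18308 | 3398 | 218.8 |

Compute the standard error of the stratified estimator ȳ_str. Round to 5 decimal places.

Var(ȳ_str) = Σₕ Wₕ²(1 − fₕ)sₕ²/nₕ with Wₕ = Nₕ/N, N = 27197.
A: Wₕ = 0.32683752; term = 0.32683752²·(1 − 0.09584880)·25.52/852 = 0.0028929834.
B: Wₕ = 0.67316248; term = 0.67316248²·(1 − 0.18560192)·218.8/3398 = 0.023762957.
Sum = 0.02665594.
SE = √(0.02665594) = 0.16327.

0.16327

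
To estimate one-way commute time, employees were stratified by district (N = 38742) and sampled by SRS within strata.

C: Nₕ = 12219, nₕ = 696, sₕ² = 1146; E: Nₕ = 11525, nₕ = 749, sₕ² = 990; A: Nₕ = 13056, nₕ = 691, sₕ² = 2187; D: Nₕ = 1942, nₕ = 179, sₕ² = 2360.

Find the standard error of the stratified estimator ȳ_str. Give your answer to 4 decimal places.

Var(ȳ_str) = Σₕ Wₕ²(1 − fₕ)sₕ²/nₕ with Wₕ = Nₕ/N, N = 38742.
C: Wₕ = 0.31539415; term = 0.31539415²·(1 − 0.05696047)·1146/696 = 0.15445876.
E: Wₕ = 0.29748077; term = 0.29748077²·(1 − 0.06498915)·990/749 = 0.10936738.
A: Wₕ = 0.33699861; term = 0.33699861²·(1 − 0.05292586)·2187/691 = 0.34041675.
D: Wₕ = 0.05012648; term = 0.05012648²·(1 − 0.09217302)·2360/179 = 0.030074363.
Sum = 0.63431725.
SE = √(0.63431725) = 0.7964.

0.7964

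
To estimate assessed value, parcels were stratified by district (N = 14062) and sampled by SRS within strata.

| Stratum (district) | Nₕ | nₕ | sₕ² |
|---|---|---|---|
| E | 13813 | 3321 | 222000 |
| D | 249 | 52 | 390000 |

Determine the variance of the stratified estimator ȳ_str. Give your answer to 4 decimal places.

50.8538

Var(ȳ_str) = Σₕ Wₕ²(1 − fₕ)sₕ²/nₕ with Wₕ = Nₕ/N, N = 14062.
E: Wₕ = 0.98229270; term = 0.98229270²·(1 − 0.24042569)·222000/3321 = 48.993245.
D: Wₕ = 0.01770730; term = 0.01770730²·(1 − 0.20883534)·390000/52 = 1.8605127.
Sum = 50.853758.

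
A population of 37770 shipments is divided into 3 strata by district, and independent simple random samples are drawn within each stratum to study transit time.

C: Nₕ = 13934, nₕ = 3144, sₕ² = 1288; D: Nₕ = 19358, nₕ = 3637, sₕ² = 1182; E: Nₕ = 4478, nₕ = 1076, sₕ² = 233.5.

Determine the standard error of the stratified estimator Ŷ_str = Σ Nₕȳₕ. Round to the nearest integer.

12799

Var(Ŷ_str) = Σₕ Nₕ²(1 − fₕ)sₕ²/nₕ.
C: 13934²·(1 − 3144/13934)·1288/3144 = 6.1592889 × 10^7.
D: 19358²·(1 − 3637/19358)·1182/3637 = 9.8904221 × 10^7.
E: 4478²·(1 − 1076/4478)·233.5/1076 = 3.3059251 × 10^6.
Sum = 1.6380304 × 10^8.
SE = √(1.6380304 × 10^8) = 12799.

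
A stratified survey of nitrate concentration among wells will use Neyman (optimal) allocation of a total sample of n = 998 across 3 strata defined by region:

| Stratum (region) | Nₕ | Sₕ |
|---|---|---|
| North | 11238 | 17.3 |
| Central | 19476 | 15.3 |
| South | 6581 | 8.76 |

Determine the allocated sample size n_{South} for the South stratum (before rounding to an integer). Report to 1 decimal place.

104.6

Neyman allocation: nₕ = n·NₕSₕ / Σⱼ NⱼSⱼ.
Σ NⱼSⱼ = 11238·17.3 + 19476·15.3 + 6581·8.76 = 550049.76.
n_{South} = 998·6581·8.76 / 550049.76 = 104.6.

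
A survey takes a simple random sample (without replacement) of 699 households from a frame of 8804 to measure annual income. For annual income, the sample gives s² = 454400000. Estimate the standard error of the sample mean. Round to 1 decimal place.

Under SRS without replacement, Var(ȳ) = (1 − f)·s²/n with f = n/N = 699/8804 = 0.07939573.
Var(ȳ) = (1 − 0.07939573)·454400000/699 = 0.92060427·650071.53 = 598458.63.
SE(ȳ) = √(598458.63) = 773.6.

773.6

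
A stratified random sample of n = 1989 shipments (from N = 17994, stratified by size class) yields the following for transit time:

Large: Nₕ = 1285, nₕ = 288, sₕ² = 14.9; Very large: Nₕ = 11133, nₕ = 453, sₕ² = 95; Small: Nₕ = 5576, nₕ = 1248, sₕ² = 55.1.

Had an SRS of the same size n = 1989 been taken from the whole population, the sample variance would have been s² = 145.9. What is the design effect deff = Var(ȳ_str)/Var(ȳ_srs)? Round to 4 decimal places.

Var(ȳ_str) = Σ Wₕ²(1−fₕ)sₕ²/nₕ with Wₕ = Nₕ/17994:
  Large: (1285/17994)²·(1−288/1285)·14.9/288 = 2.0470886 × 10^-4
  Very large: (11133/17994)²·(1−453/11133)·95/453 = 0.077011119
  Small: (5576/17994)²·(1−1248/5576)·55.1/1248 = 0.0032907251
  → Var(ȳ_str) = 0.080506553.
Var(ȳ_srs) = (1 − 1989/17994)·145.9/1989 = 0.065245186.
deff = 0.080506553 / 0.065245186 = 1.2339.

1.2339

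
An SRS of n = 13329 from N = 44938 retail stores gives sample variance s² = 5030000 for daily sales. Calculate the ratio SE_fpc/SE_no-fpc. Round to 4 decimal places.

0.8387

f = n/N = 13329/44938 = 0.29660866.
SE_no-fpc = √(s²/n) = 19.426082; SE_fpc = √((1−f)s²/n) = 16.292349.
Ratio = √(1−f) = 0.83868429.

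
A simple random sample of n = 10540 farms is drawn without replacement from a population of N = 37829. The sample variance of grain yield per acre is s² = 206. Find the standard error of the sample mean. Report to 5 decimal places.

Under SRS without replacement, Var(ȳ) = (1 − f)·s²/n with f = n/N = 10540/37829 = 0.27862222.
Var(ȳ) = (1 − 0.27862222)·206/10540 = 0.72137778·0.019544592 = 0.014099034.
SE(ȳ) = √(0.014099034) = 0.11874.

0.11874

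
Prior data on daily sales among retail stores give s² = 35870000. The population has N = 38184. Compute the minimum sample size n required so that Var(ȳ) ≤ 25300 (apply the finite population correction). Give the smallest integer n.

Without fpc, n₀ = s²/D = 35870000/25300 = 1417.7866.
With fpc, (1 − n/N)·s²/n ≤ D requires n ≥ n₀/(1 + n₀/N) = 1417.7866/(1 + 1417.7866/38184) = 1367.0283.
Rounding up, n = 1368.

1368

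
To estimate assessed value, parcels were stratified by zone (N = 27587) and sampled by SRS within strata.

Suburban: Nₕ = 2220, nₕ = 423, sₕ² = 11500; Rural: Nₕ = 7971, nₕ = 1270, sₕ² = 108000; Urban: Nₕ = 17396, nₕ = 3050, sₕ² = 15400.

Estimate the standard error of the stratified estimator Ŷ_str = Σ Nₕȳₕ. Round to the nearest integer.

76882

Var(Ŷ_str) = Σₕ Nₕ²(1 − fₕ)sₕ²/nₕ.
Suburban: 2220²·(1 − 423/2220)·11500/423 = 1.0845723 × 10^8.
Rural: 7971²·(1 − 1270/7971)·108000/1270 = 4.5422649 × 10^9.
Urban: 17396²·(1 − 3050/17396)·15400/3050 = 1.2600887 × 10^9.
Sum = 5.9108108 × 10^9.
SE = √(5.9108108 × 10^9) = 76882.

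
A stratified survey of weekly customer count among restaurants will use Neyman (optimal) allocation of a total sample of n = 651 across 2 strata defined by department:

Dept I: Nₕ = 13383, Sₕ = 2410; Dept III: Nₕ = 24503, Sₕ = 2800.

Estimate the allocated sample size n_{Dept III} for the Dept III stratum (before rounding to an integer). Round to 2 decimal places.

Neyman allocation: nₕ = n·NₕSₕ / Σⱼ NⱼSⱼ.
Σ NⱼSⱼ = 13383·2410 + 24503·2800 = 1.0086143 × 10^8.
n_{Dept III} = 651·24503·2800 / (1.0086143 × 10^8) = 442.83.

442.83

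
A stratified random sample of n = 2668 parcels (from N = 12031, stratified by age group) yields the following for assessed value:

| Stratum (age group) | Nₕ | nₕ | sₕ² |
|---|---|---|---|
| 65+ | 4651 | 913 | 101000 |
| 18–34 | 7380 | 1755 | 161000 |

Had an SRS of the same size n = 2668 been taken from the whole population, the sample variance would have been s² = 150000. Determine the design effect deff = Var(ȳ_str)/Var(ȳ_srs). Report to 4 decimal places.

0.9050

Var(ȳ_str) = Σ Wₕ²(1−fₕ)sₕ²/nₕ with Wₕ = Nₕ/12031:
  65+: (4651/12031)²·(1−913/4651)·101000/913 = 13.287179
  18–34: (7380/12031)²·(1−1755/7380)·161000/1755 = 26.310202
  → Var(ȳ_str) = 39.597381.
Var(ȳ_srs) = (1 − 2668/12031)·150000/2668 = 43.754098.
deff = 39.597381 / 43.754098 = 0.9050.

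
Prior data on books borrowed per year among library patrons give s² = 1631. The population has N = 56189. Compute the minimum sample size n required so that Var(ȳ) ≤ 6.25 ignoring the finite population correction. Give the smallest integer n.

261

Without fpc, n₀ = s²/D = 1631/6.25 = 260.9600.
Rounding up, n = 261.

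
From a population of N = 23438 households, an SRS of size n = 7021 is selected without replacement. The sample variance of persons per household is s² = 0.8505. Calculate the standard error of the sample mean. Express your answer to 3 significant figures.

Under SRS without replacement, Var(ȳ) = (1 − f)·s²/n with f = n/N = 7021/23438 = 0.29955628.
Var(ȳ) = (1 − 0.29955628)·0.8505/7021 = 0.70044372·1.2113659 × 10^-4 = 8.4849364 × 10^-5.
SE(ȳ) = √(8.4849364 × 10^-5) = 0.00921.

0.00921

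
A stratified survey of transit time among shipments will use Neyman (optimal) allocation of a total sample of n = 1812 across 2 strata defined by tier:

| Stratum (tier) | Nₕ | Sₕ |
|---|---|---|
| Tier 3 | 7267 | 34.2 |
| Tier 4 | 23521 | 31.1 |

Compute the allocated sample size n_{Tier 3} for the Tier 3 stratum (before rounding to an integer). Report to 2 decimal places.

Neyman allocation: nₕ = n·NₕSₕ / Σⱼ NⱼSⱼ.
Σ NⱼSⱼ = 7267·34.2 + 23521·31.1 = 980034.5.
n_{Tier 3} = 1812·7267·34.2 / 980034.5 = 459.51.

459.51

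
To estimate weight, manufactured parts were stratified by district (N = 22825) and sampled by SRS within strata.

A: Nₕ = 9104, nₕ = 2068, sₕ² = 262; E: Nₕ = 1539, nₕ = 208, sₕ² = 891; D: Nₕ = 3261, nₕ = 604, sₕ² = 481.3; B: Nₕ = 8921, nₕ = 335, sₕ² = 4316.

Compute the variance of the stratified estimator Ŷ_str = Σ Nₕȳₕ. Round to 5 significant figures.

Var(Ŷ_str) = Σₕ Nₕ²(1 − fₕ)sₕ²/nₕ.
A: 9104²·(1 − 2068/9104)·262/2068 = 8.1153796 × 10^6.
E: 1539²·(1 − 208/1539)·891/208 = 8.7746751 × 10^6.
D: 3261²·(1 − 604/3261)·481.3/604 = 6.9043258 × 10^6.
B: 8921²·(1 − 335/8921)·4316/335 = 9.8682707 × 10^8.
Sum = 1.0106215 × 10^9.

1.0106 × 10^9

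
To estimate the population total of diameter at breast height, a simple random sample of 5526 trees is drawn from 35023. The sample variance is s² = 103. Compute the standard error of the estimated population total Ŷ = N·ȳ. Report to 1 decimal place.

4388.1

Var(Ŷ) = N²·Var(ȳ) = N²·(1 − n/N)·s²/n.
f = 5526/35023 = 0.15778203; Var(ȳ) = 0.84221797·103/5526 = 0.015698236.
Var(Ŷ) = 35023² · 0.015698236 = 1.9255622 × 10^7.
SE(Ŷ) = √(1.9255622 × 10^7) = 4388.1.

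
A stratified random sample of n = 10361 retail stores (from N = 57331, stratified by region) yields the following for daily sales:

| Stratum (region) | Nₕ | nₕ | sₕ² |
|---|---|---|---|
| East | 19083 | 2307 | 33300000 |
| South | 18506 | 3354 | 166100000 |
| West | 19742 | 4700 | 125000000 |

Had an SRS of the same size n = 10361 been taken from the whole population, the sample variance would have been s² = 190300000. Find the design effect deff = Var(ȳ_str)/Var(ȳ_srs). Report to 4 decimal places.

0.5339

Var(ȳ_str) = Σ Wₕ²(1−fₕ)sₕ²/nₕ with Wₕ = Nₕ/57331:
  East: (19083/57331)²·(1−2307/19083)·33300000/2307 = 1405.8943
  South: (18506/57331)²·(1−3354/18506)·166100000/3354 = 4224.838
  West: (19742/57331)²·(1−4700/19742)·125000000/4700 = 2402.8677
  → Var(ȳ_str) = 8033.6.
Var(ȳ_srs) = (1 − 10361/57331)·190300000/10361 = 15047.632.
deff = 8033.6 / 15047.632 = 0.5339.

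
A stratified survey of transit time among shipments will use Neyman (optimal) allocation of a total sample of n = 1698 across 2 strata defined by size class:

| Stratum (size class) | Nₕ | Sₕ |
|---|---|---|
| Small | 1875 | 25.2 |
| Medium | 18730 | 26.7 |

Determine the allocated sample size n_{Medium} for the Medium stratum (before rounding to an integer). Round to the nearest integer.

1551

Neyman allocation: nₕ = n·NₕSₕ / Σⱼ NⱼSⱼ.
Σ NⱼSⱼ = 1875·25.2 + 18730·26.7 = 547341.
n_{Medium} = 1698·18730·26.7 / 547341 = 1551.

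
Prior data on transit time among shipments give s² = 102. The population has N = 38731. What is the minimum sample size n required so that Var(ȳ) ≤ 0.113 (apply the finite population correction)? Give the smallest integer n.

883

Without fpc, n₀ = s²/D = 102/0.113 = 902.6549.
With fpc, (1 − n/N)·s²/n ≤ D requires n ≥ n₀/(1 + n₀/N) = 902.6549/(1 + 902.6549/38731) = 882.0970.
Rounding up, n = 883.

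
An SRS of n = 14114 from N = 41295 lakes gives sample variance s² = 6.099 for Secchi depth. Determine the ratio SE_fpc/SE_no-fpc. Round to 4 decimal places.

f = n/N = 14114/41295 = 0.34178472.
SE_no-fpc = √(s²/n) = 0.020787596; SE_fpc = √((1−f)s²/n) = 0.016865074.
Ratio = √(1−f) = 0.81130468.

0.8113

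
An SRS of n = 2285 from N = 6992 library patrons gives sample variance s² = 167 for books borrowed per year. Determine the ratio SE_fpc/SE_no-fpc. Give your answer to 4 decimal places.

0.8205

f = n/N = 2285/6992 = 0.32680206.
SE_no-fpc = √(s²/n) = 0.270343; SE_fpc = √((1−f)s²/n) = 0.22181276.
Ratio = √(1−f) = 0.82048640.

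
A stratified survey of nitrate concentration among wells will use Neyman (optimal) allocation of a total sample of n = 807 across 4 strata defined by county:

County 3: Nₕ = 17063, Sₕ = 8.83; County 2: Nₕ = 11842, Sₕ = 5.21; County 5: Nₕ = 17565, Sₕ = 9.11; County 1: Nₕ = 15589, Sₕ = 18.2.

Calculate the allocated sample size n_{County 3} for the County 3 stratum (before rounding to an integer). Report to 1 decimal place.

Neyman allocation: nₕ = n·NₕSₕ / Σⱼ NⱼSⱼ.
Σ NⱼSⱼ = 17063·8.83 + 11842·5.21 + 17565·9.11 + 15589·18.2 = 656100.06.
n_{County 3} = 807·17063·8.83 / 656100.06 = 185.3.

185.3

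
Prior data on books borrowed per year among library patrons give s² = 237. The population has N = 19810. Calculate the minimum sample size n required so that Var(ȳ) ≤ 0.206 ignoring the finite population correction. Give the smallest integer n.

1151

Without fpc, n₀ = s²/D = 237/0.206 = 1150.4854.
Rounding up, n = 1151.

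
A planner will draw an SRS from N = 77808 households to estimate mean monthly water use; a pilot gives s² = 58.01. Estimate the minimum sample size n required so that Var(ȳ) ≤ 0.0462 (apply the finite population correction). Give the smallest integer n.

1236

Without fpc, n₀ = s²/D = 58.01/0.0462 = 1255.6277.
With fpc, (1 − n/N)·s²/n ≤ D requires n ≥ n₀/(1 + n₀/N) = 1255.6277/(1 + 1255.6277/77808) = 1235.6868.
Rounding up, n = 1236.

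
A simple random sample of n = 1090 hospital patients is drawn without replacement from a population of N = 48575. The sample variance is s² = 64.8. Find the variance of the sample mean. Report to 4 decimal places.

0.0581

Under SRS without replacement, Var(ȳ) = (1 − f)·s²/n with f = n/N = 1090/48575 = 0.02243953.
Var(ȳ) = (1 − 0.02243953)·64.8/1090 = 0.97756047·0.059449541 = 0.058115522.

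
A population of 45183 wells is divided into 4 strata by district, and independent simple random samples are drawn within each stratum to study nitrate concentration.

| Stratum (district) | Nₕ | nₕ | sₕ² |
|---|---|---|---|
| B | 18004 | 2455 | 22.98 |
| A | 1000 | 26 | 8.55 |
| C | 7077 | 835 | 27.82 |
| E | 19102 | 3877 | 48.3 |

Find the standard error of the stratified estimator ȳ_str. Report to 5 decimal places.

Var(ȳ_str) = Σₕ Wₕ²(1 − fₕ)sₕ²/nₕ with Wₕ = Nₕ/N, N = 45183.
B: Wₕ = 0.39846845; term = 0.39846845²·(1 − 0.13635859)·22.98/2455 = 0.0012835709.
A: Wₕ = 0.02213222; term = 0.02213222²·(1 − 0.02600000)·8.55/26 = 1.5689229 × 10^-4.
C: Wₕ = 0.15662971; term = 0.15662971²·(1 − 0.11798785)·27.82/835 = 7.2093064 × 10^-4.
E: Wₕ = 0.42276963; term = 0.42276963²·(1 − 0.20296304)·48.3/3877 = 0.0017747507.
Sum = 0.0039361445.
SE = √(0.0039361445) = 0.06274.

0.06274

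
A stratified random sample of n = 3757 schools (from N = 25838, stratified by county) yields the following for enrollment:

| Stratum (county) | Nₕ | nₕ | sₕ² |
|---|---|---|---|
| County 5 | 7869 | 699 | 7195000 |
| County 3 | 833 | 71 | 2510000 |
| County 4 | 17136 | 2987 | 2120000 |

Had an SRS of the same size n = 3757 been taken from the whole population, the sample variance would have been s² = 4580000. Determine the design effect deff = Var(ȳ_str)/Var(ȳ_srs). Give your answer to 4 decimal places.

1.1147

Var(ȳ_str) = Σ Wₕ²(1−fₕ)sₕ²/nₕ with Wₕ = Nₕ/25838:
  County 5: (7869/25838)²·(1−699/7869)·7195000/699 = 869.91043
  County 3: (833/25838)²·(1−71/833)·2510000/71 = 33.612248
  County 4: (17136/25838)²·(1−2987/17136)·2120000/2987 = 257.7615
  → Var(ȳ_str) = 1161.2842.
Var(ȳ_srs) = (1 − 3757/25838)·4580000/3757 = 1041.7995.
deff = 1161.2842 / 1041.7995 = 1.1147.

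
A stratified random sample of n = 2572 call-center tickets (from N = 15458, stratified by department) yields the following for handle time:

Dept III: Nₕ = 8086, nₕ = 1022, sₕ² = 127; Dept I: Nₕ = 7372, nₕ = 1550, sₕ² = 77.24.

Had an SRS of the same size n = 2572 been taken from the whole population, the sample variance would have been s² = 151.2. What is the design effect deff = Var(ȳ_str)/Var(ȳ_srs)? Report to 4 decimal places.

0.7888

Var(ȳ_str) = Σ Wₕ²(1−fₕ)sₕ²/nₕ with Wₕ = Nₕ/15458:
  Dept III: (8086/15458)²·(1−1022/8086)·127/1022 = 0.029705075
  Dept I: (7372/15458)²·(1−1550/7372)·77.24/1550 = 0.0089507925
  → Var(ȳ_str) = 0.038655868.
Var(ȳ_srs) = (1 − 2572/15458)·151.2/2572 = 0.049005593.
deff = 0.038655868 / 0.049005593 = 0.7888.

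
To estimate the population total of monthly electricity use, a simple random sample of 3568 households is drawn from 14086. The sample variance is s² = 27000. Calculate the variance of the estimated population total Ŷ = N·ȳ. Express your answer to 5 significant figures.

Var(Ŷ) = N²·Var(ȳ) = N²·(1 − n/N)·s²/n.
f = 3568/14086 = 0.25330115; Var(ȳ) = 0.74669885·27000/3568 = 5.6504678.
Var(Ŷ) = 14086² · 5.6504678 = 1.1211398 × 10^9.

1.1211 × 10^9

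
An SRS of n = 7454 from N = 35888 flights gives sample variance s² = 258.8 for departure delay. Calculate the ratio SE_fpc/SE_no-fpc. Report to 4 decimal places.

f = n/N = 7454/35888 = 0.20770174.
SE_no-fpc = √(s²/n) = 0.186332; SE_fpc = √((1−f)s²/n) = 0.16585623.
Ratio = √(1−f) = 0.89011138.

0.8901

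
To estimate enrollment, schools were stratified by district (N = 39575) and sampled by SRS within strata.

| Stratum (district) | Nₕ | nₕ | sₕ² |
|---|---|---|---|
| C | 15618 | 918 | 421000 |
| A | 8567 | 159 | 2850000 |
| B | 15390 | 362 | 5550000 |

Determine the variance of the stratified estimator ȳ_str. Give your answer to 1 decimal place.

Var(ȳ_str) = Σₕ Wₕ²(1 − fₕ)sₕ²/nₕ with Wₕ = Nₕ/N, N = 39575.
C: Wₕ = 0.39464308; term = 0.39464308²·(1 − 0.05877833)·421000/918 = 67.226472.
A: Wₕ = 0.21647505; term = 0.21647505²·(1 − 0.01855959)·2850000/159 = 824.37983.
B: Wₕ = 0.38888187; term = 0.38888187²·(1 − 0.02352177)·5550000/362 = 2264.031.
Sum = 3155.6373.

3155.6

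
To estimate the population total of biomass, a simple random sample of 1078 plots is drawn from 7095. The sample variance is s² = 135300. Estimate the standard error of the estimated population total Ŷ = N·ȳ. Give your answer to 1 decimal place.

73199.1

Var(Ŷ) = N²·Var(ȳ) = N²·(1 − n/N)·s²/n.
f = 1078/7095 = 0.15193798; Var(ȳ) = 0.84806202·135300/1078 = 106.44044.
Var(Ŷ) = 7095² · 106.44044 = 5.358108 × 10^9.
SE(Ŷ) = √(5.358108 × 10^9) = 73199.1.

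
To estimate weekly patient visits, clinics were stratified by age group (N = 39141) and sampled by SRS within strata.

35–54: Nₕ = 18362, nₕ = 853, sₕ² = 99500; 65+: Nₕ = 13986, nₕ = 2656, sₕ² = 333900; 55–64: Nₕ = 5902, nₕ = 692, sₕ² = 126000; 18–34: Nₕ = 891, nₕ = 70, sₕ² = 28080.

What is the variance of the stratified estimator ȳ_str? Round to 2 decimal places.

Var(ȳ_str) = Σₕ Wₕ²(1 − fₕ)sₕ²/nₕ with Wₕ = Nₕ/N, N = 39141.
35–54: Wₕ = 0.46912445; term = 0.46912445²·(1 − 0.04645463)·99500/853 = 24.47888.
65+: Wₕ = 0.35732352; term = 0.35732352²·(1 − 0.18990419)·333900/2656 = 13.003131.
55–64: Wₕ = 0.15078818; term = 0.15078818²·(1 − 0.11724839)·126000/692 = 3.6545806.
18–34: Wₕ = 0.02276385; term = 0.02276385²·(1 − 0.07856341)·28080/70 = 0.1915385.
Sum = 41.32813.

41.33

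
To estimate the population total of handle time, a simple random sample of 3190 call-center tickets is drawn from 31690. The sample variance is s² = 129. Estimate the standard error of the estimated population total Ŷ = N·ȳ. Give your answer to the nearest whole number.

Var(Ŷ) = N²·Var(ȳ) = N²·(1 − n/N)·s²/n.
f = 3190/31690 = 0.10066267; Var(ȳ) = 0.89933733·129/3190 = 0.036368187.
Var(Ŷ) = 31690² · 0.036368187 = 3.6522974 × 10^7.
SE(Ŷ) = √(3.6522974 × 10^7) = 6043.

6043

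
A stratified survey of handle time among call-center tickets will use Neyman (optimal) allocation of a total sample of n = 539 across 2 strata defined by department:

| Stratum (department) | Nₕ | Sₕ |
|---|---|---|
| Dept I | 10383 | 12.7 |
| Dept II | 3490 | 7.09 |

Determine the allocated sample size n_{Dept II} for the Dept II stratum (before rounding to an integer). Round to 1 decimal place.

85.2

Neyman allocation: nₕ = n·NₕSₕ / Σⱼ NⱼSⱼ.
Σ NⱼSⱼ = 10383·12.7 + 3490·7.09 = 156608.2.
n_{Dept II} = 539·3490·7.09 / 156608.2 = 85.2.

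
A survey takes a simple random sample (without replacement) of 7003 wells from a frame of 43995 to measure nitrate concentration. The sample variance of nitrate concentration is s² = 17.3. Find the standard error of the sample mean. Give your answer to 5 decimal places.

0.04558

Under SRS without replacement, Var(ȳ) = (1 − f)·s²/n with f = n/N = 7003/43995 = 0.15917718.
Var(ȳ) = (1 − 0.15917718)·17.3/7003 = 0.84082282·0.0024703698 = 0.0020771433.
SE(ȳ) = √(0.0020771433) = 0.04558.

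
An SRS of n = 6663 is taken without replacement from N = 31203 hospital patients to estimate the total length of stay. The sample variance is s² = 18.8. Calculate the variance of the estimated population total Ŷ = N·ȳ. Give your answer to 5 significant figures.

2.1605 × 10^6

Var(Ŷ) = N²·Var(ȳ) = N²·(1 − n/N)·s²/n.
f = 6663/31203 = 0.21353716; Var(ȳ) = 0.78646284·18.8/6663 = 0.0022190457.
Var(Ŷ) = 31203² · 0.0022190457 = 2.1605233 × 10^6.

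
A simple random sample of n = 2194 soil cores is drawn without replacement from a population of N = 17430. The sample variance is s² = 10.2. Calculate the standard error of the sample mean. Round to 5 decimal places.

Under SRS without replacement, Var(ȳ) = (1 − f)·s²/n with f = n/N = 2194/17430 = 0.12587493.
Var(ȳ) = (1 − 0.12587493)·10.2/2194 = 0.87412507·0.0046490428 = 0.0040638449.
SE(ȳ) = √(0.0040638449) = 0.06375.

0.06375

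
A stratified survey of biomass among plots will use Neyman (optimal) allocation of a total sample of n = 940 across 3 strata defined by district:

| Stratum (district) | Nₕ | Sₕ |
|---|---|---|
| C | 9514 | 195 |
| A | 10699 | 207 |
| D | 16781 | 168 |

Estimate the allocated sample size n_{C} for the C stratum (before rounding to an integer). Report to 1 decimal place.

253.1

Neyman allocation: nₕ = n·NₕSₕ / Σⱼ NⱼSⱼ.
Σ NⱼSⱼ = 9514·195 + 10699·207 + 16781·168 = 6.889131 × 10^6.
n_{C} = 940·9514·195 / (6.889131 × 10^6) = 253.1.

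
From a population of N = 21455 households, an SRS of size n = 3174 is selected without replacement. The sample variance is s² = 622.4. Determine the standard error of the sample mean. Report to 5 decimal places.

Under SRS without replacement, Var(ȳ) = (1 − f)·s²/n with f = n/N = 3174/21455 = 0.14793754.
Var(ȳ) = (1 − 0.14793754)·622.4/3174 = 0.85206246·0.19609326 = 0.1670837.
SE(ȳ) = √(0.1670837) = 0.40876.

0.40876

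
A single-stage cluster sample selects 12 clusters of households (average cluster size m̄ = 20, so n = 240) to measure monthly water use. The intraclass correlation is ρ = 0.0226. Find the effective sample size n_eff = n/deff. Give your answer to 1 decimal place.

deff = 1 + (20 − 1)·0.0226 = 1 + 0.4294 = 1.4294.
n_eff = 240 / 1.4294 = 167.9.

167.9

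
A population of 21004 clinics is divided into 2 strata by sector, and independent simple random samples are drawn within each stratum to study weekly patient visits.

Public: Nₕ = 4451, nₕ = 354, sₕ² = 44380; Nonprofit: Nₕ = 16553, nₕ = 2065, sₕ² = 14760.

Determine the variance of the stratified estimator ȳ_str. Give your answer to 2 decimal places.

9.07

Var(ȳ_str) = Σₕ Wₕ²(1 − fₕ)sₕ²/nₕ with Wₕ = Nₕ/N, N = 21004.
Public: Wₕ = 0.21191202; term = 0.21191202²·(1 − 0.07953269)·44380/354 = 5.1820736.
Nonprofit: Wₕ = 0.78808798; term = 0.78808798²·(1 − 0.12475080)·14760/2065 = 3.8855047.
Sum = 9.0675783.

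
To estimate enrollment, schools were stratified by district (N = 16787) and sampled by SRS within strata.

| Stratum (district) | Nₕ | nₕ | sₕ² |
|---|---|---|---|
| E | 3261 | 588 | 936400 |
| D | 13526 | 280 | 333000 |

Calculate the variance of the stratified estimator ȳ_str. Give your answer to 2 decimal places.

805.39

Var(ȳ_str) = Σₕ Wₕ²(1 − fₕ)sₕ²/nₕ with Wₕ = Nₕ/N, N = 16787.
E: Wₕ = 0.19425746; term = 0.19425746²·(1 − 0.18031279)·936400/588 = 49.259234.
D: Wₕ = 0.80574254; term = 0.80574254²·(1 − 0.02070087)·333000/280 = 756.12597.
Sum = 805.3852.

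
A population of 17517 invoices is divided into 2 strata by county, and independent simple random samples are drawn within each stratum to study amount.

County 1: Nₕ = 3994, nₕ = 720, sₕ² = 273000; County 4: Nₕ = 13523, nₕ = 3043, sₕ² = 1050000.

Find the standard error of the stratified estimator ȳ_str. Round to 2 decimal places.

13.25

Var(ȳ_str) = Σₕ Wₕ²(1 − fₕ)sₕ²/nₕ with Wₕ = Nₕ/N, N = 17517.
County 1: Wₕ = 0.22800708; term = 0.22800708²·(1 − 0.18027041)·273000/720 = 16.158365.
County 4: Wₕ = 0.77199292; term = 0.77199292²·(1 − 0.22502403)·1050000/3043 = 159.3684.
Sum = 175.52677.
SE = √(175.52677) = 13.25.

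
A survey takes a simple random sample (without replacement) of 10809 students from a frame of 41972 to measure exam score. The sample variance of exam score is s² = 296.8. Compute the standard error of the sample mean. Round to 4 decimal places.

0.1428

Under SRS without replacement, Var(ȳ) = (1 − f)·s²/n with f = n/N = 10809/41972 = 0.25752883.
Var(ȳ) = (1 − 0.25752883)·296.8/10809 = 0.74247117·0.027458599 = 0.020387218.
SE(ȳ) = √(0.020387218) = 0.1428.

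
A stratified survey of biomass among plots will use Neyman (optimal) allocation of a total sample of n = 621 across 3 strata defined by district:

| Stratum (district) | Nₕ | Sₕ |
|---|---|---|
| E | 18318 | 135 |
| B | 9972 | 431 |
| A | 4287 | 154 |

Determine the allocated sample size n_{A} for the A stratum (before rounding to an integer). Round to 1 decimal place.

Neyman allocation: nₕ = n·NₕSₕ / Σⱼ NⱼSⱼ.
Σ NⱼSⱼ = 18318·135 + 9972·431 + 4287·154 = 7.43106 × 10^6.
n_{A} = 621·4287·154 / (7.43106 × 10^6) = 55.2.

55.2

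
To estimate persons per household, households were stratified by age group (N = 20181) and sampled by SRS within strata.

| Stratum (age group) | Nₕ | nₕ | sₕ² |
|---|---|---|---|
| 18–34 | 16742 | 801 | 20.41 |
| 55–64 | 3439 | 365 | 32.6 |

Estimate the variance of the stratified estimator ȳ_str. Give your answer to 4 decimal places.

Var(ȳ_str) = Σₕ Wₕ²(1 − fₕ)sₕ²/nₕ with Wₕ = Nₕ/N, N = 20181.
18–34: Wₕ = 0.82959219; term = 0.82959219²·(1 − 0.04784375)·20.41/801 = 0.016697368.
55–64: Wₕ = 0.17040781; term = 0.17040781²·(1 − 0.10613550)·32.6/365 = 0.0023183308.
Sum = 0.019015699.

0.0190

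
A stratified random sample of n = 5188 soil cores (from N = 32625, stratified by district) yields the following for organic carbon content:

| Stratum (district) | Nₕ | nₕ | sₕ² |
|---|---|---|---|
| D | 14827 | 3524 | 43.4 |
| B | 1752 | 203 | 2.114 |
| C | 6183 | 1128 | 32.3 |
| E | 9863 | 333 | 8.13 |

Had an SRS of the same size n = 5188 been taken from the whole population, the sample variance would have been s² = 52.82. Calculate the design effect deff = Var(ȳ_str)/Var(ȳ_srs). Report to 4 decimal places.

Var(ȳ_str) = Σ Wₕ²(1−fₕ)sₕ²/nₕ with Wₕ = Nₕ/32625:
  D: (14827/32625)²·(1−3524/14827)·43.4/3524 = 0.0019390982
  B: (1752/32625)²·(1−203/1752)·2.114/203 = 2.6551767 × 10^-5
  C: (6183/32625)²·(1−1128/6183)·32.3/1128 = 8.4083889 × 10^-4
  E: (9863/32625)²·(1−333/9863)·8.13/333 = 0.0021559923
  → Var(ȳ_str) = 0.0049624812.
Var(ȳ_srs) = (1 − 5188/32625)·52.82/5188 = 0.0085621835.
deff = 0.0049624812 / 0.0085621835 = 0.5796.

0.5796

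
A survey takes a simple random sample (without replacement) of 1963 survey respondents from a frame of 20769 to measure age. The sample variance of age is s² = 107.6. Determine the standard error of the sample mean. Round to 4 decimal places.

0.2228

Under SRS without replacement, Var(ȳ) = (1 − f)·s²/n with f = n/N = 1963/20769 = 0.09451586.
Var(ȳ) = (1 − 0.09451586)·107.6/1963 = 0.90548414·0.05481406 = 0.049633262.
SE(ȳ) = √(0.049633262) = 0.2228.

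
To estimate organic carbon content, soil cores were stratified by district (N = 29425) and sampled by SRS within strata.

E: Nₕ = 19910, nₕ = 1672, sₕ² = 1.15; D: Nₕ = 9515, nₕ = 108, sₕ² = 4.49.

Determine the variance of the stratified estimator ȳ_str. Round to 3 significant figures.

0.00459

Var(ȳ_str) = Σₕ Wₕ²(1 − fₕ)sₕ²/nₕ with Wₕ = Nₕ/N, N = 29425.
E: Wₕ = 0.67663551; term = 0.67663551²·(1 − 0.08397790)·1.15/1672 = 2.8845435 × 10^-4.
D: Wₕ = 0.32336449; term = 0.32336449²·(1 − 0.01135050)·4.49/108 = 0.0042978334.
Sum = 0.0045862878.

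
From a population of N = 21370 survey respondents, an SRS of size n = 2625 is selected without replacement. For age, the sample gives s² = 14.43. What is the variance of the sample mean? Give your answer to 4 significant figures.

0.004822

Under SRS without replacement, Var(ȳ) = (1 − f)·s²/n with f = n/N = 2625/21370 = 0.12283575.
Var(ȳ) = (1 − 0.12283575)·14.43/2625 = 0.87716425·0.0054971429 = 0.0048218972.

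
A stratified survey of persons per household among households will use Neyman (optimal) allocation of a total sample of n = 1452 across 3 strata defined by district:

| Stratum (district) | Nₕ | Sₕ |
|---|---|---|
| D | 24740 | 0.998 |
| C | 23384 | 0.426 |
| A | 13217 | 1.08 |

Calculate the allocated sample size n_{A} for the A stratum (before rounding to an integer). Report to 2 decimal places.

Neyman allocation: nₕ = n·NₕSₕ / Σⱼ NⱼSⱼ.
Σ NⱼSⱼ = 24740·0.998 + 23384·0.426 + 13217·1.08 = 48926.464.
n_{A} = 1452·13217·1.08 / 48926.464 = 423.62.

423.62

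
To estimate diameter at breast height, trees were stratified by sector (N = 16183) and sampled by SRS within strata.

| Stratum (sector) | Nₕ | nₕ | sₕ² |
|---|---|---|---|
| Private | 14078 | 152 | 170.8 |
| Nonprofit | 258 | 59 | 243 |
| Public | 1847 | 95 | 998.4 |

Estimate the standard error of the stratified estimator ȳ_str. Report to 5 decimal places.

0.98583

Var(ȳ_str) = Σₕ Wₕ²(1 − fₕ)sₕ²/nₕ with Wₕ = Nₕ/N, N = 16183.
Private: Wₕ = 0.86992523; term = 0.86992523²·(1 − 0.01079699)·170.8/152 = 0.84118896.
Nonprofit: Wₕ = 0.01594266; term = 0.01594266²·(1 − 0.22868217)·243/59 = 8.0743761 × 10^-4.
Public: Wₕ = 0.11413211; term = 0.11413211²·(1 − 0.05143476)·998.4/95 = 0.12985656.
Sum = 0.97185296.
SE = √(0.97185296) = 0.98583.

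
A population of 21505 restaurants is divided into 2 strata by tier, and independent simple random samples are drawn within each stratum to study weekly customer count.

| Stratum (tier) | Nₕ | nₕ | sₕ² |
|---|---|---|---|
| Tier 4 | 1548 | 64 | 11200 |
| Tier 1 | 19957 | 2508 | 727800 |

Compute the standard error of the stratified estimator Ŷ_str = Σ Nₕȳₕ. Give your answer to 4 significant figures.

318500

Var(Ŷ_str) = Σₕ Nₕ²(1 − fₕ)sₕ²/nₕ.
Tier 4: 1548²·(1 − 64/1548)·11200/64 = 4.020156 × 10^8.
Tier 1: 19957²·(1 − 2508/19957)·727800/2508 = 1.0105326 × 10^11.
Sum = 1.0145528 × 10^11.
SE = √(1.0145528 × 10^11) = 318500.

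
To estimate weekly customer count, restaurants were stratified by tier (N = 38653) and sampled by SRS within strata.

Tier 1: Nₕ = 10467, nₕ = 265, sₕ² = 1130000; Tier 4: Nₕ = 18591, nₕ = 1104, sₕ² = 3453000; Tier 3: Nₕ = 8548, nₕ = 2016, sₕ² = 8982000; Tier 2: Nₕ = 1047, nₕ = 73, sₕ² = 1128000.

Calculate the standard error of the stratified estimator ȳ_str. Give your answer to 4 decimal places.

Var(ȳ_str) = Σₕ Wₕ²(1 − fₕ)sₕ²/nₕ with Wₕ = Nₕ/N, N = 38653.
Tier 1: Wₕ = 0.27079399; term = 0.27079399²·(1 − 0.02531767)·1130000/265 = 304.77104.
Tier 4: Wₕ = 0.48097172; term = 0.48097172²·(1 − 0.05938357)·3453000/1104 = 680.57995.
Tier 3: Wₕ = 0.22114713; term = 0.22114713²·(1 − 0.23584464)·8982000/2016 = 166.50482.
Tier 2: Wₕ = 0.02708716; term = 0.02708716²·(1 − 0.06972302)·1128000/73 = 10.546915.
Sum = 1162.4027.
SE = √(1162.4027) = 34.0940.

34.0940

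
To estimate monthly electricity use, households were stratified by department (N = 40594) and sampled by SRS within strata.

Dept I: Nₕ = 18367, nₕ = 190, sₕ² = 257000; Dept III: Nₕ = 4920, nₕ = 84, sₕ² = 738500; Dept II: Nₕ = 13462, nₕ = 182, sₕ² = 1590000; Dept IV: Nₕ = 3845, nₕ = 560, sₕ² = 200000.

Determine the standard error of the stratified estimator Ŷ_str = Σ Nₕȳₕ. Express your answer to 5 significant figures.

Var(Ŷ_str) = Σₕ Nₕ²(1 − fₕ)sₕ²/nₕ.
Dept I: 18367²·(1 − 190/18367)·257000/190 = 4.5158547 × 10^11.
Dept III: 4920²·(1 − 84/4920)·738500/84 = 2.0918118 × 10^11.
Dept II: 13462²·(1 − 182/13462)·1590000/182 = 1.5618287 × 10^12.
Dept IV: 3845²·(1 − 560/3845)·200000/560 = 4.5110089 × 10^9.
Sum = 2.2271064 × 10^12.
SE = √(2.2271064 × 10^12) = 1.4923 × 10^6.

1.4923 × 10^6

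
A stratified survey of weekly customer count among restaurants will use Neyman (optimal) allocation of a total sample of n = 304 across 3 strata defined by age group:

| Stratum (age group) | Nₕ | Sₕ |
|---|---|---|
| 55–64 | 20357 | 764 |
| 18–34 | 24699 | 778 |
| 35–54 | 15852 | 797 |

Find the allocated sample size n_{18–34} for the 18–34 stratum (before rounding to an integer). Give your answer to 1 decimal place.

Neyman allocation: nₕ = n·NₕSₕ / Σⱼ NⱼSⱼ.
Σ NⱼSⱼ = 20357·764 + 24699·778 + 15852·797 = 4.7402614 × 10^7.
n_{18–34} = 304·24699·778 / (4.7402614 × 10^7) = 123.2.

123.2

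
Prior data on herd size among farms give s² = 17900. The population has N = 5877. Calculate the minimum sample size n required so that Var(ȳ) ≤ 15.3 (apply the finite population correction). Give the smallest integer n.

976

Without fpc, n₀ = s²/D = 17900/15.3 = 1169.9346.
With fpc, (1 − n/N)·s²/n ≤ D requires n ≥ n₀/(1 + n₀/N) = 1169.9346/(1 + 1169.9346/5877) = 975.7016.
Rounding up, n = 976.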